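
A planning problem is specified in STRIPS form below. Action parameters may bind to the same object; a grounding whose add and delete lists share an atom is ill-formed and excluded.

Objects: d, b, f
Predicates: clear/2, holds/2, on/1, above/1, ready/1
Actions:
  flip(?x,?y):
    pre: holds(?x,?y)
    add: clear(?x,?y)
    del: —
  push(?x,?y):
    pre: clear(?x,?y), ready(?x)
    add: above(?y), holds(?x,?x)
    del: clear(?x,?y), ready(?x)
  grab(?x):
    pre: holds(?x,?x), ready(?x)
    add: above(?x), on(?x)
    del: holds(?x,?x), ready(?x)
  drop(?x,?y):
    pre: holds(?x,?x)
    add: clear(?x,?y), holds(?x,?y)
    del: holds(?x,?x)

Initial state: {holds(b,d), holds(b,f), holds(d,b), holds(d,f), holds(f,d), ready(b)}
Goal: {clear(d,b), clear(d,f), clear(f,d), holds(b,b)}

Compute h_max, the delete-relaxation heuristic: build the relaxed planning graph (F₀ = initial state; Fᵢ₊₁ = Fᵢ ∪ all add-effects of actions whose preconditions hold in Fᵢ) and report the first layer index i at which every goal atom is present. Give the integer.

2

F0 = init (6 atoms)
F1 = F0 ∪ {clear(b,d), clear(b,f), clear(d,b), clear(d,f), clear(f,d)}  (11 atoms)
F2 = F1 ∪ {above(d), above(f), holds(b,b)}  (14 atoms)
goal ⊆ F2  ⇒  h_max = 2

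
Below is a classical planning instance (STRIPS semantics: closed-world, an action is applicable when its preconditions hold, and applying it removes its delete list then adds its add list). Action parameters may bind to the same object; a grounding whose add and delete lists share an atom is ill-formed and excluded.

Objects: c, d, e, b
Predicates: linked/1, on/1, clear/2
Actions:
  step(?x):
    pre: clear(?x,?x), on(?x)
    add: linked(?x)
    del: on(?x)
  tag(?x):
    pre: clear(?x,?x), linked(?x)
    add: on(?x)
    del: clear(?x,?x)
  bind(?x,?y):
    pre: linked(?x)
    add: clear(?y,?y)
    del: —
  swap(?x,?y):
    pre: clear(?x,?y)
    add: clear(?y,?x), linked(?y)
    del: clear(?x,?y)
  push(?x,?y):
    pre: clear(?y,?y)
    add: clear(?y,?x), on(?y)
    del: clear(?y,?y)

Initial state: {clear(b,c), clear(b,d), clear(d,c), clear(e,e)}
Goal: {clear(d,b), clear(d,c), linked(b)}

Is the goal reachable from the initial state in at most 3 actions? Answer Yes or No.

1. swap(b,c)  →  {clear(b,d), clear(c,b), clear(d,c), clear(e,e), linked(c)}
2. swap(c,b)  →  {clear(b,c), clear(b,d), clear(d,c), clear(e,e), linked(b), linked(c)}
3. swap(b,d)  →  {clear(b,c), clear(d,b), clear(d,c), clear(e,e), linked(b), linked(c), linked(d)}
optimal plan length = 3; 3 ≤ 3

Yes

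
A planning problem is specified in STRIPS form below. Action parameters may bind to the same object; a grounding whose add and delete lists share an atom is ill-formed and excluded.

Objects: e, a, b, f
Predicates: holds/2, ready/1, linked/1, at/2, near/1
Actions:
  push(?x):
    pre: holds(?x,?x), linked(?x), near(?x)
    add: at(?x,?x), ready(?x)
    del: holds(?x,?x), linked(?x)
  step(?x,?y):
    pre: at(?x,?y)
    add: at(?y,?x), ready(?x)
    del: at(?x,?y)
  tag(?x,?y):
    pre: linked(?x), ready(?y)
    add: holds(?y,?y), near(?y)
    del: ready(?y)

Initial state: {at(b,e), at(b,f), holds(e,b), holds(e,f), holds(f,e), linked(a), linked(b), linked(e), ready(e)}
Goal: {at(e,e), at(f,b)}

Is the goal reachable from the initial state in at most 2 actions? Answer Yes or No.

No

1. step(b,f)  →  {at(b,e), at(f,b), holds(e,b), holds(e,f), holds(f,e), linked(a), linked(b), linked(e), ready(b), ready(e)}
2. tag(e,e)  →  {at(b,e), at(f,b), holds(e,b), holds(e,e), holds(e,f), holds(f,e), linked(a), linked(b), linked(e), near(e), ready(b)}
3. push(e)  →  {at(b,e), at(e,e), at(f,b), holds(e,b), holds(e,f), holds(f,e), linked(a), linked(b), near(e), ready(b), ready(e)}
optimal plan length = 3; 3 > 2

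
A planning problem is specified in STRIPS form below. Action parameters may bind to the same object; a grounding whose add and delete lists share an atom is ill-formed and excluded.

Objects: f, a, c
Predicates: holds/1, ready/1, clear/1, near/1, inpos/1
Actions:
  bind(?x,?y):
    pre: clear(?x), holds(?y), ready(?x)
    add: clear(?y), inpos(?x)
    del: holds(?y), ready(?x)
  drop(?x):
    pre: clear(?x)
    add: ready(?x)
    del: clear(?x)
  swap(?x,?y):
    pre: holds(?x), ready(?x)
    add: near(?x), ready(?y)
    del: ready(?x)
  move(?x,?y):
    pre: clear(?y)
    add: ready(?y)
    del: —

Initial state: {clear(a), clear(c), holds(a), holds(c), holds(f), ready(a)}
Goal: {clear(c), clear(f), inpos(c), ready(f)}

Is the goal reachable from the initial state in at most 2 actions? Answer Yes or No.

1. swap(a,f)  →  {clear(a), clear(c), holds(a), holds(c), holds(f), near(a), ready(f)}
2. move(f,c)  →  {clear(a), clear(c), holds(a), holds(c), holds(f), near(a), ready(c), ready(f)}
3. bind(c,f)  →  {clear(a), clear(c), clear(f), holds(a), holds(c), inpos(c), near(a), ready(f)}
optimal plan length = 3; 3 > 2

No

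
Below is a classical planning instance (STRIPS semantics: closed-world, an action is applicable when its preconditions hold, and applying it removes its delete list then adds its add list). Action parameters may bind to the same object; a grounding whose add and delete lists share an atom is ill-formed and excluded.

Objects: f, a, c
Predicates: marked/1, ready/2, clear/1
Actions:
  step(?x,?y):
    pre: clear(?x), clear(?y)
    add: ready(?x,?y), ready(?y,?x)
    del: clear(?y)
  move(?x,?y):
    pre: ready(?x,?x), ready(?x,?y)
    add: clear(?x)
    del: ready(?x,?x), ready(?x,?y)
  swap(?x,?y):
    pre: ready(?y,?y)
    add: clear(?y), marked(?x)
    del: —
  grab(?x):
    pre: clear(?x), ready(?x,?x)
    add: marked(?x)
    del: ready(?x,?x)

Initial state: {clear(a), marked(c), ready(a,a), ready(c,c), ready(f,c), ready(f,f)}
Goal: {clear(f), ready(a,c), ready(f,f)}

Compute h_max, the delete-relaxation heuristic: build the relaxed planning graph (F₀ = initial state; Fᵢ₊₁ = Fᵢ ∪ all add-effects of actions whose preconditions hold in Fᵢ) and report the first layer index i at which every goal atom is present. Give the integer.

F0 = init (6 atoms)
F1 = F0 ∪ {clear(c), clear(f), marked(a), marked(f)}  (10 atoms)
F2 = F1 ∪ {ready(a,c), ready(a,f), ready(c,a), ready(c,f), ready(f,a)}  (15 atoms)
goal ⊆ F2  ⇒  h_max = 2

2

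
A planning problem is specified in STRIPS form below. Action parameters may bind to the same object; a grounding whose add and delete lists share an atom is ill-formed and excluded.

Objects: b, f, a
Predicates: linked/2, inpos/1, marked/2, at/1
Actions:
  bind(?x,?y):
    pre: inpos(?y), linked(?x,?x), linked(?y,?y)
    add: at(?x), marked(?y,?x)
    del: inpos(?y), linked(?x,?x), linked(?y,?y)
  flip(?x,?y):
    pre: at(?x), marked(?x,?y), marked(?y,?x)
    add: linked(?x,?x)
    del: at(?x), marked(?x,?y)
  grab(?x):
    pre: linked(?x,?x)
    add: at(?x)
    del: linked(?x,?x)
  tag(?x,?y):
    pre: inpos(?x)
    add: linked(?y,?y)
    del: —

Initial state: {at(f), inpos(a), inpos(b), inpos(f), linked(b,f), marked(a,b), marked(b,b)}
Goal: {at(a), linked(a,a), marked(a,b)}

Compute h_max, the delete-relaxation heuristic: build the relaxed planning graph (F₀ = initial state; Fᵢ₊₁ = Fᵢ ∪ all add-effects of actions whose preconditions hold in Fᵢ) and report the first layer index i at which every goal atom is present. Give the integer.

2

F0 = init (7 atoms)
F1 = F0 ∪ {linked(a,a), linked(b,b), linked(f,f)}  (10 atoms)
F2 = F1 ∪ {at(a), at(b), marked(a,a), marked(a,f), marked(b,a), marked(b,f), marked(f,a), marked(f,b), marked(f,f)}  (19 atoms)
goal ⊆ F2  ⇒  h_max = 2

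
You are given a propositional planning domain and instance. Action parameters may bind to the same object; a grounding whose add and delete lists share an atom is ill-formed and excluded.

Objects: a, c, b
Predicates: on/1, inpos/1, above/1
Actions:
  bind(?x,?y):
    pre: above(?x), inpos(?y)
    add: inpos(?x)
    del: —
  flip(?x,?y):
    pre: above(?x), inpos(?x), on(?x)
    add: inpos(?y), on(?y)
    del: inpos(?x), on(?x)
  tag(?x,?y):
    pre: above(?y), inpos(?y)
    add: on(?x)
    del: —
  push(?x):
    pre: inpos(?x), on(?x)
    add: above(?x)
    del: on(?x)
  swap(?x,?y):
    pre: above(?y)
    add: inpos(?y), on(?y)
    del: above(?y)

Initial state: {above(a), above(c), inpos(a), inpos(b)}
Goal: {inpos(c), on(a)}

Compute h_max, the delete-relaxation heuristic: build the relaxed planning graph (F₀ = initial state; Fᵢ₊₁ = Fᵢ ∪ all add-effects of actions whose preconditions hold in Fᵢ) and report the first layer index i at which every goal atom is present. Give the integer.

F0 = init (4 atoms)
F1 = F0 ∪ {inpos(c), on(a), on(b), on(c)}  (8 atoms)
goal ⊆ F1  ⇒  h_max = 1

1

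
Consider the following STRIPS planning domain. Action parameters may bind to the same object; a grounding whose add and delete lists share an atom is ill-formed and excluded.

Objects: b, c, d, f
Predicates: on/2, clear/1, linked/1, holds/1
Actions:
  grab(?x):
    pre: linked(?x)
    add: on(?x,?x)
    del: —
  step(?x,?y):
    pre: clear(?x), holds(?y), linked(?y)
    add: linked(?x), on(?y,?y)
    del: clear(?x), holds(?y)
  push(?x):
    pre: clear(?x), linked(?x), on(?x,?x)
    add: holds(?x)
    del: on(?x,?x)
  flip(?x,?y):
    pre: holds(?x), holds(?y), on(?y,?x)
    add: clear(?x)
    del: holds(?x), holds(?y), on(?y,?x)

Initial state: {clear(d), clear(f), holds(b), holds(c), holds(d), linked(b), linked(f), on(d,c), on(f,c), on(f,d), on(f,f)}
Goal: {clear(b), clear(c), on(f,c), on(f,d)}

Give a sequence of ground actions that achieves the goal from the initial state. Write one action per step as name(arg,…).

grab(b); flip(b,b); flip(c,d)

1. grab(b)  →  {clear(d), clear(f), holds(b), holds(c), holds(d), linked(b), linked(f), on(b,b), on(d,c), on(f,c), on(f,d), on(f,f)}
2. flip(b,b)  →  {clear(b), clear(d), clear(f), holds(c), holds(d), linked(b), linked(f), on(d,c), on(f,c), on(f,d), on(f,f)}
3. flip(c,d)  →  {clear(b), clear(c), clear(d), clear(f), linked(b), linked(f), on(f,c), on(f,d), on(f,f)}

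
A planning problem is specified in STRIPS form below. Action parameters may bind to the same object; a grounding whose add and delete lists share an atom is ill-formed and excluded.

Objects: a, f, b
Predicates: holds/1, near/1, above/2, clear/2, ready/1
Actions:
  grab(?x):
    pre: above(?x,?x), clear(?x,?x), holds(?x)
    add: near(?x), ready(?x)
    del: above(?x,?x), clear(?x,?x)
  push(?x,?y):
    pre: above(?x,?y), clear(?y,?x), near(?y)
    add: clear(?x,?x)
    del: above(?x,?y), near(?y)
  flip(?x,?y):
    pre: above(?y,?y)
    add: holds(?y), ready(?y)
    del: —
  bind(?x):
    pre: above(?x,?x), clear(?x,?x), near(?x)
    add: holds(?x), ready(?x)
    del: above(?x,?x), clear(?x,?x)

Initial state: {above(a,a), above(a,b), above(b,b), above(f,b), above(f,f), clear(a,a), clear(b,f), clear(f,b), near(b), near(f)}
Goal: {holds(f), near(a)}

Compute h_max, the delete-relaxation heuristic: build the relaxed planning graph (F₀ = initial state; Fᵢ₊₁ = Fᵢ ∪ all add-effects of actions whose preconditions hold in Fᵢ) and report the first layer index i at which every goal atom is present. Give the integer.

F0 = init (10 atoms)
F1 = F0 ∪ {clear(f,f), holds(a), holds(b), holds(f), ready(a), ready(b), ready(f)}  (17 atoms)
F2 = F1 ∪ {near(a)}  (18 atoms)
goal ⊆ F2  ⇒  h_max = 2

2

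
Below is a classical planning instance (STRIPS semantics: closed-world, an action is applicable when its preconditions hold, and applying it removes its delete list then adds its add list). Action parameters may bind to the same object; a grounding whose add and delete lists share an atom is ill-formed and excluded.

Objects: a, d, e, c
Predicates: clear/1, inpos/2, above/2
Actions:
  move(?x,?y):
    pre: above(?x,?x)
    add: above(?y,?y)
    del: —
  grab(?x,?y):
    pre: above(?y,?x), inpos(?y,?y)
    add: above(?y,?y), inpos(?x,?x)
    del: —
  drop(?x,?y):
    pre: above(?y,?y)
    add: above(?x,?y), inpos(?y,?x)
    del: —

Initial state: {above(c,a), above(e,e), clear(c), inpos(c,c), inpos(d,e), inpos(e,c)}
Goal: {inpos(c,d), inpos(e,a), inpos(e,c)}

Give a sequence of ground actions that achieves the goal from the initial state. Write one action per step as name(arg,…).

1. move(e,c)  →  {above(c,a), above(c,c), above(e,e), clear(c), inpos(c,c), inpos(d,e), inpos(e,c)}
2. drop(a,e)  →  {above(a,e), above(c,a), above(c,c), above(e,e), clear(c), inpos(c,c), inpos(d,e), inpos(e,a), inpos(e,c)}
3. drop(d,c)  →  {above(a,e), above(c,a), above(c,c), above(d,c), above(e,e), clear(c), inpos(c,c), inpos(c,d), inpos(d,e), inpos(e,a), inpos(e,c)}

move(e,c); drop(a,e); drop(d,c)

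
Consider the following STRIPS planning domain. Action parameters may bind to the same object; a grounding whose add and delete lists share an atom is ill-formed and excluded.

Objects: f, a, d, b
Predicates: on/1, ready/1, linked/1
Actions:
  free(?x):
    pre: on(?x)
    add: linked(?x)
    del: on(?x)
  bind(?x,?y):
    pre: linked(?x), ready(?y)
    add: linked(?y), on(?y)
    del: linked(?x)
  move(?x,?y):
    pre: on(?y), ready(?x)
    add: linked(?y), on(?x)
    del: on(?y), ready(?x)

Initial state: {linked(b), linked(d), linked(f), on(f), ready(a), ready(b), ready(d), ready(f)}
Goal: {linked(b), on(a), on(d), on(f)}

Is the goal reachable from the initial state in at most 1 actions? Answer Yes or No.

1. bind(f,a)  →  {linked(a), linked(b), linked(d), on(a), on(f), ready(a), ready(b), ready(d), ready(f)}
2. bind(a,d)  →  {linked(b), linked(d), on(a), on(d), on(f), ready(a), ready(b), ready(d), ready(f)}
optimal plan length = 2; 2 > 1

No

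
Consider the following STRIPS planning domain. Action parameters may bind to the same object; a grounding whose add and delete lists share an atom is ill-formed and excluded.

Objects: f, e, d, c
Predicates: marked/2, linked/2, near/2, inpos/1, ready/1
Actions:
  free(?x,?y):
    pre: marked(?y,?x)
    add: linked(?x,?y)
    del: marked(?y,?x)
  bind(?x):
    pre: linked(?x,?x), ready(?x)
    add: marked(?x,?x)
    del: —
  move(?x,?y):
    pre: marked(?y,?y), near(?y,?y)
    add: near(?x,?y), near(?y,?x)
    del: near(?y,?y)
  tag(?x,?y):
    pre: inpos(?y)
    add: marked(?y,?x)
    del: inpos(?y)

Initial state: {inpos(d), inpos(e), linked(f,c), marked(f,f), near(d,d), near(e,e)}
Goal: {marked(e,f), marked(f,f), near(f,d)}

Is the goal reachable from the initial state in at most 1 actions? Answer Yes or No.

No

1. tag(f,e)  →  {inpos(d), linked(f,c), marked(e,f), marked(f,f), near(d,d), near(e,e)}
2. tag(d,d)  →  {linked(f,c), marked(d,d), marked(e,f), marked(f,f), near(d,d), near(e,e)}
3. move(f,d)  →  {linked(f,c), marked(d,d), marked(e,f), marked(f,f), near(d,f), near(e,e), near(f,d)}
optimal plan length = 3; 3 > 1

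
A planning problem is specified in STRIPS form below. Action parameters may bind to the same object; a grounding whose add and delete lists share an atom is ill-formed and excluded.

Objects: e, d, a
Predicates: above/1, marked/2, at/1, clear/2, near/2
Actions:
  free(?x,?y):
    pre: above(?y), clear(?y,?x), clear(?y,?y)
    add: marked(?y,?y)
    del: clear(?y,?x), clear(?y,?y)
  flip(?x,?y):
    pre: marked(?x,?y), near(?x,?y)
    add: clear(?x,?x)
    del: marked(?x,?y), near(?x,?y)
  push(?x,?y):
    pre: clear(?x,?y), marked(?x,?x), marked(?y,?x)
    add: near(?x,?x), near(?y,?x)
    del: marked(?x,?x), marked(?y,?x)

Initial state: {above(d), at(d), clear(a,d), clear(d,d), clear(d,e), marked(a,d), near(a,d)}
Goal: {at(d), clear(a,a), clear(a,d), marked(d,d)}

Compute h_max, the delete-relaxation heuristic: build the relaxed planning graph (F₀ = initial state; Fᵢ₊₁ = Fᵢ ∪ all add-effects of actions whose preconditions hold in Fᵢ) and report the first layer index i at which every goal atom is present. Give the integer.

F0 = init (7 atoms)
F1 = F0 ∪ {clear(a,a), marked(d,d)}  (9 atoms)
goal ⊆ F1  ⇒  h_max = 1

1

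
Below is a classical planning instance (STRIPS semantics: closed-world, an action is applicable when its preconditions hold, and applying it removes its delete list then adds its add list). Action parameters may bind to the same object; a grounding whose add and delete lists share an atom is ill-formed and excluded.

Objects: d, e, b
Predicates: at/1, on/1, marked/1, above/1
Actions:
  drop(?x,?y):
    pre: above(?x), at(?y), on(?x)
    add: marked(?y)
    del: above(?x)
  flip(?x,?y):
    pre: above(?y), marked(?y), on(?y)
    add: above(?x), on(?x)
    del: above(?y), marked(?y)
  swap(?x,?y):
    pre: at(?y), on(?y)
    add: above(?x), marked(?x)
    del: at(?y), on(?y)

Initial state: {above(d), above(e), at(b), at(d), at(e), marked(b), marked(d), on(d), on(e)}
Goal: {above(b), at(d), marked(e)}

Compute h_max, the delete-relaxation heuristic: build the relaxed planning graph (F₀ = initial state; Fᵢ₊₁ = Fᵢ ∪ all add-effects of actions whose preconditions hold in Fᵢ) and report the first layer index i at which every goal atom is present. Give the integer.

F0 = init (9 atoms)
F1 = F0 ∪ {above(b), marked(e), on(b)}  (12 atoms)
goal ⊆ F1  ⇒  h_max = 1

1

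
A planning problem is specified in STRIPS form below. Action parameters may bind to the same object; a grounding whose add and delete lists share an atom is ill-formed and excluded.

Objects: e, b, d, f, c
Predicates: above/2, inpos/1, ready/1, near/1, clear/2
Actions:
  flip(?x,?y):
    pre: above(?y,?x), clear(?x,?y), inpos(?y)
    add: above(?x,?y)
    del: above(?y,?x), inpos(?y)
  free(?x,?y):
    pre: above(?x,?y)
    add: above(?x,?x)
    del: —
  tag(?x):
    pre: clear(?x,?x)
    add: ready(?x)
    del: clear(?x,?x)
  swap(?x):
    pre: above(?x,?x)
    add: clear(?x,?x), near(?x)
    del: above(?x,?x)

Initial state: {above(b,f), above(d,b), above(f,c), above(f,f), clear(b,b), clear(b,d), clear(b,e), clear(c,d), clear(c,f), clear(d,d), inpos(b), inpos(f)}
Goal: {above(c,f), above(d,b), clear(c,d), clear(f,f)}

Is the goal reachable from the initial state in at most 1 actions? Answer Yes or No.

1. flip(c,f)  →  {above(b,f), above(c,f), above(d,b), above(f,f), clear(b,b), clear(b,d), clear(b,e), clear(c,d), clear(c,f), clear(d,d), inpos(b)}
2. swap(f)  →  {above(b,f), above(c,f), above(d,b), clear(b,b), clear(b,d), clear(b,e), clear(c,d), clear(c,f), clear(d,d), clear(f,f), inpos(b), near(f)}
optimal plan length = 2; 2 > 1

No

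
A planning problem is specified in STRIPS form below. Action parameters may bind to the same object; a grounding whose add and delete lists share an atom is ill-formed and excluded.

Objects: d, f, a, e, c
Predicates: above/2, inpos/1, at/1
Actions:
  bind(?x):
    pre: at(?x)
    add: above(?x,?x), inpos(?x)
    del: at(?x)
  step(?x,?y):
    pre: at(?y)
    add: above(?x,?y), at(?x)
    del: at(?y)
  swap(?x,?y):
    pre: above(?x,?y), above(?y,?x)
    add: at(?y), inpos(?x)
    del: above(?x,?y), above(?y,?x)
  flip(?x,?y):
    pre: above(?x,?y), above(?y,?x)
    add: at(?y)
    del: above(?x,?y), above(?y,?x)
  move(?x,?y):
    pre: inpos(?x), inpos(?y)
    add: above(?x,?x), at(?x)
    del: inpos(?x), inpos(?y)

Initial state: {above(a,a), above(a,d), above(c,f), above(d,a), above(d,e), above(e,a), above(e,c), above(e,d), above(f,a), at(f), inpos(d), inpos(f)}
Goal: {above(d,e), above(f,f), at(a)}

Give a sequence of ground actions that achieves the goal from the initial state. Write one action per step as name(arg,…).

1. bind(f)  →  {above(a,a), above(a,d), above(c,f), above(d,a), above(d,e), above(e,a), above(e,c), above(e,d), above(f,a), above(f,f), inpos(d), inpos(f)}
2. swap(d,a)  →  {above(a,a), above(c,f), above(d,e), above(e,a), above(e,c), above(e,d), above(f,a), above(f,f), at(a), inpos(d), inpos(f)}

bind(f); swap(d,a)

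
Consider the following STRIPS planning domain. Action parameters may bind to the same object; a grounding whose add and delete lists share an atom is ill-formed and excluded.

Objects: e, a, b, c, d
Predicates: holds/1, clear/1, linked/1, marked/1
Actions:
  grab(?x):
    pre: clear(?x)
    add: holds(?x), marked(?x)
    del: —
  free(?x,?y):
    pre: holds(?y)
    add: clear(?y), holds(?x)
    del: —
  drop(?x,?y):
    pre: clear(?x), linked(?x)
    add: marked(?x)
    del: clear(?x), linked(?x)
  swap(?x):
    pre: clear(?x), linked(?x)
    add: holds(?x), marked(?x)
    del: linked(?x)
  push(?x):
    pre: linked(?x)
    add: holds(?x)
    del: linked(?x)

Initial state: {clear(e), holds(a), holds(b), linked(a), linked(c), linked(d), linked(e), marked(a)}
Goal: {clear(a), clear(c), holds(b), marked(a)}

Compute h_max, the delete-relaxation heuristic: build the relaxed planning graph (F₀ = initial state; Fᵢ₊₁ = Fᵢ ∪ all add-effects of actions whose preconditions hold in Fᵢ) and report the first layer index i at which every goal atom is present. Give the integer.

2

F0 = init (8 atoms)
F1 = F0 ∪ {clear(a), clear(b), holds(c), holds(d), holds(e), marked(e)}  (14 atoms)
F2 = F1 ∪ {clear(c), clear(d), marked(b)}  (17 atoms)
goal ⊆ F2  ⇒  h_max = 2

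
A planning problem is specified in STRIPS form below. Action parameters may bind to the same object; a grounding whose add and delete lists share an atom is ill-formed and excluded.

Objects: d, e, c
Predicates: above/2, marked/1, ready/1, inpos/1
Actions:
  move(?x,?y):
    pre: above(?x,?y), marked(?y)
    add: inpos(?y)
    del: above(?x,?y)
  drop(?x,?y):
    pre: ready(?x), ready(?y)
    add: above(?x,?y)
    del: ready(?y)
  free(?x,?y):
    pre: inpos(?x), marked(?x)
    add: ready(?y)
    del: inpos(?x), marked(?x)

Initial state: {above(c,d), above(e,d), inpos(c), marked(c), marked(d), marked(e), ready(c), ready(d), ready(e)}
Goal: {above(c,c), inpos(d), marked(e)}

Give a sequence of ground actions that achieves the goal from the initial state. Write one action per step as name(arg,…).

move(e,d); drop(c,c)

1. move(e,d)  →  {above(c,d), inpos(c), inpos(d), marked(c), marked(d), marked(e), ready(c), ready(d), ready(e)}
2. drop(c,c)  →  {above(c,c), above(c,d), inpos(c), inpos(d), marked(c), marked(d), marked(e), ready(d), ready(e)}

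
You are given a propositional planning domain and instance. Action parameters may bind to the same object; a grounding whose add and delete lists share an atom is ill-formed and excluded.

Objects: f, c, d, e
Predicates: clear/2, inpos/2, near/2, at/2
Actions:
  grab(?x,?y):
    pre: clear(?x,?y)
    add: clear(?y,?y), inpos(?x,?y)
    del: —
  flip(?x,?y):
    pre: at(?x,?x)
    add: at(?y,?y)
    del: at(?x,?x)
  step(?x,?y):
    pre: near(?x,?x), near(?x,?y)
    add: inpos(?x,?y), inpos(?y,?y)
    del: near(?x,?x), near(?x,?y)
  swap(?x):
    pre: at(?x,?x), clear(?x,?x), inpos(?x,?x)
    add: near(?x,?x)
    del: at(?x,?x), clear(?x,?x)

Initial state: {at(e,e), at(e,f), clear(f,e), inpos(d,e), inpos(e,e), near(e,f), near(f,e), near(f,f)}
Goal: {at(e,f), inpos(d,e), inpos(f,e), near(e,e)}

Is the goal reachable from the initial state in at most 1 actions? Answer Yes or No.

1. grab(f,e)  →  {at(e,e), at(e,f), clear(e,e), clear(f,e), inpos(d,e), inpos(e,e), inpos(f,e), near(e,f), near(f,e), near(f,f)}
2. swap(e)  →  {at(e,f), clear(f,e), inpos(d,e), inpos(e,e), inpos(f,e), near(e,e), near(e,f), near(f,e), near(f,f)}
optimal plan length = 2; 2 > 1

No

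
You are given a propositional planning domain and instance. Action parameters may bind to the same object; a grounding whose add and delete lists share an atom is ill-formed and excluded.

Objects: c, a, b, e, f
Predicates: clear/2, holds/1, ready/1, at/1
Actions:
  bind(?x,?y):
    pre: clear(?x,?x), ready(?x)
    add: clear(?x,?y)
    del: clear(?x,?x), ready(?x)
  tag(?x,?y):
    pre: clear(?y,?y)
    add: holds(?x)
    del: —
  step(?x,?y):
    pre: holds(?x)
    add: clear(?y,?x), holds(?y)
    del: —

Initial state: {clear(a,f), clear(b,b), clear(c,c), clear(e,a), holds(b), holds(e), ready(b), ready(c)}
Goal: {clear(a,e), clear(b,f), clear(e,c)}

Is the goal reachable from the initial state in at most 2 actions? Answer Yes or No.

No

1. bind(b,f)  →  {clear(a,f), clear(b,f), clear(c,c), clear(e,a), holds(b), holds(e), ready(c)}
2. tag(c,c)  →  {clear(a,f), clear(b,f), clear(c,c), clear(e,a), holds(b), holds(c), holds(e), ready(c)}
3. step(c,e)  →  {clear(a,f), clear(b,f), clear(c,c), clear(e,a), clear(e,c), holds(b), holds(c), holds(e), ready(c)}
4. step(e,a)  →  {clear(a,e), clear(a,f), clear(b,f), clear(c,c), clear(e,a), clear(e,c), holds(a), holds(b), holds(c), holds(e), ready(c)}
optimal plan length = 4; 4 > 2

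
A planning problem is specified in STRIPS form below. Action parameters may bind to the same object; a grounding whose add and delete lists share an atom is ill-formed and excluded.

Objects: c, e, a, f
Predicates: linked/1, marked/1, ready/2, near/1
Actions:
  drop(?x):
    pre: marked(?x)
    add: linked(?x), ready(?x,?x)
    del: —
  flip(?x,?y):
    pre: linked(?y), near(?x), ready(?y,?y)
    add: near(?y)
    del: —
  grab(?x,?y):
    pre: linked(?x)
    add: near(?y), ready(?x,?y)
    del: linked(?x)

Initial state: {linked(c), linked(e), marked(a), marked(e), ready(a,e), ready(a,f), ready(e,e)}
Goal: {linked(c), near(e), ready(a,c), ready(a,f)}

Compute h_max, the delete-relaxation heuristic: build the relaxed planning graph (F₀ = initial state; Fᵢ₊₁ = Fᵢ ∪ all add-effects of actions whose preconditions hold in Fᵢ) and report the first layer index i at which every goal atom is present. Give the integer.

2

F0 = init (7 atoms)
F1 = F0 ∪ {linked(a), near(a), near(c), near(e), near(f), ready(a,a), ready(c,a), ready(c,c), ready(c,e), ready(c,f), ready(e,a), ready(e,c), ready(e,f)}  (20 atoms)
F2 = F1 ∪ {ready(a,c)}  (21 atoms)
goal ⊆ F2  ⇒  h_max = 2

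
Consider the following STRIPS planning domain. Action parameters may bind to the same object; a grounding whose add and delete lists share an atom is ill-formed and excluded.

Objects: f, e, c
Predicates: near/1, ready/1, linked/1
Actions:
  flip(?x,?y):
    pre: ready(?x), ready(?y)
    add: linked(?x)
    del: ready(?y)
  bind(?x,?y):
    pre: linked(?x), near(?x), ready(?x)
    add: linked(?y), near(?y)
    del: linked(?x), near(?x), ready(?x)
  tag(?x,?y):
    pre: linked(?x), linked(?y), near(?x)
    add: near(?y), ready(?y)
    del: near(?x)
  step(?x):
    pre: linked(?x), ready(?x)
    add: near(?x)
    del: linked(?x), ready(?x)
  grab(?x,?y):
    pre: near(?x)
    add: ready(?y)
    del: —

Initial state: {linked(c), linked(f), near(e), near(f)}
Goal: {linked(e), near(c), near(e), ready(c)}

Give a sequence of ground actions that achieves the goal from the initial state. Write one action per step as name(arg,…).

1. tag(f,c)  →  {linked(c), linked(f), near(c), near(e), ready(c)}
2. grab(e,e)  →  {linked(c), linked(f), near(c), near(e), ready(c), ready(e)}
3. flip(e,e)  →  {linked(c), linked(e), linked(f), near(c), near(e), ready(c)}

tag(f,c); grab(e,e); flip(e,e)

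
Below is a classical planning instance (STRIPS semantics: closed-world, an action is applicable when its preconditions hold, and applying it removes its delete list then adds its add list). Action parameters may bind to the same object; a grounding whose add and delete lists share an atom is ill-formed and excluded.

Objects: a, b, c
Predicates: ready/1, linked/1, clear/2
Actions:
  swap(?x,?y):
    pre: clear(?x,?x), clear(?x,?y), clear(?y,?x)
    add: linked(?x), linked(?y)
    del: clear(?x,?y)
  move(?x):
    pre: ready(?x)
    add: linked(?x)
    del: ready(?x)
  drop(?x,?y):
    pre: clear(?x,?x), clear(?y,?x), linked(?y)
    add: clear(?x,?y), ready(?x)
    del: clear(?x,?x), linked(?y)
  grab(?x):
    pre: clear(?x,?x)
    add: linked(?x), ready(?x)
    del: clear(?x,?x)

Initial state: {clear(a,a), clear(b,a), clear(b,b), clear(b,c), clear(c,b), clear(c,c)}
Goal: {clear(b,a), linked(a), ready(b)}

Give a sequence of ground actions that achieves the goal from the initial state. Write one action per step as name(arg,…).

swap(a,a); grab(b)

1. swap(a,a)  →  {clear(b,a), clear(b,b), clear(b,c), clear(c,b), clear(c,c), linked(a)}
2. grab(b)  →  {clear(b,a), clear(b,c), clear(c,b), clear(c,c), linked(a), linked(b), ready(b)}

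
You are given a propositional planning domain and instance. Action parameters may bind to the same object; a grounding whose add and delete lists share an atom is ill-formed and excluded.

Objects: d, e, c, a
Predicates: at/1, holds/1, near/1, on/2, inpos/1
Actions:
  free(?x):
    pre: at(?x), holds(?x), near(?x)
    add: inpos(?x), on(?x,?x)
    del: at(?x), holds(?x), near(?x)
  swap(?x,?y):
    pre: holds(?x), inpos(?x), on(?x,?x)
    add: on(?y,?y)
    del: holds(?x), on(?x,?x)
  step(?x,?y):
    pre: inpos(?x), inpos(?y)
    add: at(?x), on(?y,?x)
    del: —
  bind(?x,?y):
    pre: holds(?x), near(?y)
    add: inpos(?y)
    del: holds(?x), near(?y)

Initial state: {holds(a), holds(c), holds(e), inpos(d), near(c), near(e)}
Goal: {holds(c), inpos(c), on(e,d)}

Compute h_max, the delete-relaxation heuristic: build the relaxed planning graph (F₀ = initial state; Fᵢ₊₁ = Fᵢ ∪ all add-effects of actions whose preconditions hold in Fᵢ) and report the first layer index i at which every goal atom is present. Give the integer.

F0 = init (6 atoms)
F1 = F0 ∪ {at(d), inpos(c), inpos(e), on(d,d)}  (10 atoms)
F2 = F1 ∪ {at(c), at(e), on(c,c), on(c,d), on(c,e), on(d,c), on(d,e), on(e,c), on(e,d), on(e,e)}  (20 atoms)
goal ⊆ F2  ⇒  h_max = 2

2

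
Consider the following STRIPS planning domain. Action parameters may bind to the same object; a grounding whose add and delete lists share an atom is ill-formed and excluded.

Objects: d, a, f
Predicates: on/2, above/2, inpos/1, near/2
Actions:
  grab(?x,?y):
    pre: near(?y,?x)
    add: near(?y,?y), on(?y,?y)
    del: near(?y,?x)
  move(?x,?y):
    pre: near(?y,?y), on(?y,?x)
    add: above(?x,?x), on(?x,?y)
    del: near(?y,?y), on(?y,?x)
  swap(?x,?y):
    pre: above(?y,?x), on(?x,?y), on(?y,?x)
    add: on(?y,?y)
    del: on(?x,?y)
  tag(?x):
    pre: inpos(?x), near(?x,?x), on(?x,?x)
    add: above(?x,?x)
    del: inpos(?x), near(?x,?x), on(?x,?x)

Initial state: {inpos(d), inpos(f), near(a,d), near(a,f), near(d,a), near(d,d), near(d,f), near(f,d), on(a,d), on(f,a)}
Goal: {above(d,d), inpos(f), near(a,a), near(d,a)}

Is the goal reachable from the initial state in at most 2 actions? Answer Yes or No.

No

1. grab(d,a)  →  {inpos(d), inpos(f), near(a,a), near(a,f), near(d,a), near(d,d), near(d,f), near(f,d), on(a,a), on(a,d), on(f,a)}
2. grab(f,d)  →  {inpos(d), inpos(f), near(a,a), near(a,f), near(d,a), near(d,d), near(f,d), on(a,a), on(a,d), on(d,d), on(f,a)}
3. tag(d)  →  {above(d,d), inpos(f), near(a,a), near(a,f), near(d,a), near(f,d), on(a,a), on(a,d), on(f,a)}
optimal plan length = 3; 3 > 2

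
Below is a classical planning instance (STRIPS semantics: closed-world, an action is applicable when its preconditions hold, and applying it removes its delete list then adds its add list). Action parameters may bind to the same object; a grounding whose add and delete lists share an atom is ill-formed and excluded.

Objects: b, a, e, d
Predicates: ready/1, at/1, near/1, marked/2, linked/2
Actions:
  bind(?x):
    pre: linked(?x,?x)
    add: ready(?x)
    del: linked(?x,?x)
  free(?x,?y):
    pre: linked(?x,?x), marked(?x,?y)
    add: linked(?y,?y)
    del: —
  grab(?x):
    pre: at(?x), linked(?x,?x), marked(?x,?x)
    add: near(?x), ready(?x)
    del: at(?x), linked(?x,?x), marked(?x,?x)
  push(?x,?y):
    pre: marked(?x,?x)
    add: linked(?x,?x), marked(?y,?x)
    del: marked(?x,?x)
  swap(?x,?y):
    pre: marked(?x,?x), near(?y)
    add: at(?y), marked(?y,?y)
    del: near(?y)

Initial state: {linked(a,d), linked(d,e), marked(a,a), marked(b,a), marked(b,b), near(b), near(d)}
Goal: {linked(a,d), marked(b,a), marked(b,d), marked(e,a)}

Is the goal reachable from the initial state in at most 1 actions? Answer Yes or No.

1. push(a,e)  →  {linked(a,a), linked(a,d), linked(d,e), marked(b,a), marked(b,b), marked(e,a), near(b), near(d)}
2. swap(b,d)  →  {at(d), linked(a,a), linked(a,d), linked(d,e), marked(b,a), marked(b,b), marked(d,d), marked(e,a), near(b)}
3. push(d,b)  →  {at(d), linked(a,a), linked(a,d), linked(d,d), linked(d,e), marked(b,a), marked(b,b), marked(b,d), marked(e,a), near(b)}
optimal plan length = 3; 3 > 1

No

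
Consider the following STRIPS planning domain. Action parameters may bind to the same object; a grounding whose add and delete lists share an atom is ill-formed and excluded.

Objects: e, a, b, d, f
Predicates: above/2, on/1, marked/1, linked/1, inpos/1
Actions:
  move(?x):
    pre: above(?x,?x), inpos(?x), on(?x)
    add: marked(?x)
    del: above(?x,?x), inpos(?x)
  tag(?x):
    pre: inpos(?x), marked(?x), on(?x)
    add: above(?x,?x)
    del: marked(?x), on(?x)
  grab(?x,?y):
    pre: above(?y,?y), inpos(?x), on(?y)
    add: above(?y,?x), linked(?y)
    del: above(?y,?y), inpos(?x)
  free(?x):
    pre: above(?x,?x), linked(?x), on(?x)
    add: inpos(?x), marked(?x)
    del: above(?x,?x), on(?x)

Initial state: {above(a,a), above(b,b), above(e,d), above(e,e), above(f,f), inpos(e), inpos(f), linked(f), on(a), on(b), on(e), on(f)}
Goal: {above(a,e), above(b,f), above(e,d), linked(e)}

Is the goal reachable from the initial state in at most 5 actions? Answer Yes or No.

1. grab(e,a)  →  {above(a,e), above(b,b), above(e,d), above(e,e), above(f,f), inpos(f), linked(a), linked(f), on(a), on(b), on(e), on(f)}
2. grab(f,e)  →  {above(a,e), above(b,b), above(e,d), above(e,f), above(f,f), linked(a), linked(e), linked(f), on(a), on(b), on(e), on(f)}
3. free(f)  →  {above(a,e), above(b,b), above(e,d), above(e,f), inpos(f), linked(a), linked(e), linked(f), marked(f), on(a), on(b), on(e)}
4. grab(f,b)  →  {above(a,e), above(b,f), above(e,d), above(e,f), linked(a), linked(b), linked(e), linked(f), marked(f), on(a), on(b), on(e)}
optimal plan length = 4; 4 ≤ 5

Yes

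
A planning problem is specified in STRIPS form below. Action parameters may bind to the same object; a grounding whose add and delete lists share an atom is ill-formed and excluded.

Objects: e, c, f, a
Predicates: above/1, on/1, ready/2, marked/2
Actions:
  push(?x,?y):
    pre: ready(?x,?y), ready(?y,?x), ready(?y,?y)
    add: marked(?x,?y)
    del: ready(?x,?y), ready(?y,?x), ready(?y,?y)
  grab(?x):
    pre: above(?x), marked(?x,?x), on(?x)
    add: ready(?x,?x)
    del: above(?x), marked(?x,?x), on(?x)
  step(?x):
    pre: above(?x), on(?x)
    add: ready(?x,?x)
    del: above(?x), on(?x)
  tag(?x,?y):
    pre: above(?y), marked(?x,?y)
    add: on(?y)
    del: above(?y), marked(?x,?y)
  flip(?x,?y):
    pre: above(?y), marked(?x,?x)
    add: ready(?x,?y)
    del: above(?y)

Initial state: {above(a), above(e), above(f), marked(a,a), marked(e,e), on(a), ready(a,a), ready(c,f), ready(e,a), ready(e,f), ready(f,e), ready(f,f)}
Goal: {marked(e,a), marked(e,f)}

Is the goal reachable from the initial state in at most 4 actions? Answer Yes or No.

Yes

1. push(e,f)  →  {above(a), above(e), above(f), marked(a,a), marked(e,e), marked(e,f), on(a), ready(a,a), ready(c,f), ready(e,a)}
2. flip(a,e)  →  {above(a), above(f), marked(a,a), marked(e,e), marked(e,f), on(a), ready(a,a), ready(a,e), ready(c,f), ready(e,a)}
3. push(e,a)  →  {above(a), above(f), marked(a,a), marked(e,a), marked(e,e), marked(e,f), on(a), ready(c,f)}
optimal plan length = 3; 3 ≤ 4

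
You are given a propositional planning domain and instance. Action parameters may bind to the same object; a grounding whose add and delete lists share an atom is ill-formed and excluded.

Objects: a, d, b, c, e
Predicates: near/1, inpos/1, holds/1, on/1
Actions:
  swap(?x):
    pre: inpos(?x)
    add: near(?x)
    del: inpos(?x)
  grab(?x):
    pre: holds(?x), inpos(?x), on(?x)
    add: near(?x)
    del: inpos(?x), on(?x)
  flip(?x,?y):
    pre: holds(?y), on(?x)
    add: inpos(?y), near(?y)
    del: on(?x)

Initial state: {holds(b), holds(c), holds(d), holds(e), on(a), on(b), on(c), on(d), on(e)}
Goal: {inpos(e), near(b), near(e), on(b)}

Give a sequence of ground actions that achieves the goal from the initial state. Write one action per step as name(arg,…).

flip(a,b); flip(d,e)

1. flip(a,b)  →  {holds(b), holds(c), holds(d), holds(e), inpos(b), near(b), on(b), on(c), on(d), on(e)}
2. flip(d,e)  →  {holds(b), holds(c), holds(d), holds(e), inpos(b), inpos(e), near(b), near(e), on(b), on(c), on(e)}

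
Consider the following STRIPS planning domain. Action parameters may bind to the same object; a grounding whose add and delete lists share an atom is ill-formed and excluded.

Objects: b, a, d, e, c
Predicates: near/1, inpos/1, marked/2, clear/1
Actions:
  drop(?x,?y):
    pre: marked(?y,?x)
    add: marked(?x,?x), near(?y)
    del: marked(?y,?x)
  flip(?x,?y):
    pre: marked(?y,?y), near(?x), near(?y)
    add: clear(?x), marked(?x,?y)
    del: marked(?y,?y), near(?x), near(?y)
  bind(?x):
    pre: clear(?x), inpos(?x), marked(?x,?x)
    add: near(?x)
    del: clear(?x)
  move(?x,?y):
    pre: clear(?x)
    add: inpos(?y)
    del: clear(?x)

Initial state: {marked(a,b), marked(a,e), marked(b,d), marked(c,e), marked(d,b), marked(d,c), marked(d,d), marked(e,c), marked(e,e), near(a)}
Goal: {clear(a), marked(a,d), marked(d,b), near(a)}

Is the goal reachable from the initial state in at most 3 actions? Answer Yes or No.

Yes

1. drop(c,d)  →  {marked(a,b), marked(a,e), marked(b,d), marked(c,c), marked(c,e), marked(d,b), marked(d,d), marked(e,c), marked(e,e), near(a), near(d)}
2. flip(a,d)  →  {clear(a), marked(a,b), marked(a,d), marked(a,e), marked(b,d), marked(c,c), marked(c,e), marked(d,b), marked(e,c), marked(e,e)}
3. drop(b,a)  →  {clear(a), marked(a,d), marked(a,e), marked(b,b), marked(b,d), marked(c,c), marked(c,e), marked(d,b), marked(e,c), marked(e,e), near(a)}
optimal plan length = 3; 3 ≤ 3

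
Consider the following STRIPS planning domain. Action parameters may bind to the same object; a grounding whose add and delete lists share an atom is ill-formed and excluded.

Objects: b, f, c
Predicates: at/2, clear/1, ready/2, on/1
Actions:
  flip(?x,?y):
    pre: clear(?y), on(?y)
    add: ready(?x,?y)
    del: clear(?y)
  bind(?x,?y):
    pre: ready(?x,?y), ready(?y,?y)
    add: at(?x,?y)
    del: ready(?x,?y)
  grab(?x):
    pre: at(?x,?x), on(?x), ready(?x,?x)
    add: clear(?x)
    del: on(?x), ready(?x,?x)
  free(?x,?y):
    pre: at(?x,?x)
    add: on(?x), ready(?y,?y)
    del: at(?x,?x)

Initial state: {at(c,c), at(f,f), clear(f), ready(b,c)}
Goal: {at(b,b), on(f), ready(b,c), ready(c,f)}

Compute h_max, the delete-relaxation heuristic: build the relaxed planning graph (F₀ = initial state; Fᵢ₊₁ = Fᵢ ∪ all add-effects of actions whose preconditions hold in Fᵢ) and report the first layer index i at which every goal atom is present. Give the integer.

2

F0 = init (4 atoms)
F1 = F0 ∪ {on(c), on(f), ready(b,b), ready(c,c), ready(f,f)}  (9 atoms)
F2 = F1 ∪ {at(b,b), at(b,c), clear(c), ready(b,f), ready(c,f)}  (14 atoms)
goal ⊆ F2  ⇒  h_max = 2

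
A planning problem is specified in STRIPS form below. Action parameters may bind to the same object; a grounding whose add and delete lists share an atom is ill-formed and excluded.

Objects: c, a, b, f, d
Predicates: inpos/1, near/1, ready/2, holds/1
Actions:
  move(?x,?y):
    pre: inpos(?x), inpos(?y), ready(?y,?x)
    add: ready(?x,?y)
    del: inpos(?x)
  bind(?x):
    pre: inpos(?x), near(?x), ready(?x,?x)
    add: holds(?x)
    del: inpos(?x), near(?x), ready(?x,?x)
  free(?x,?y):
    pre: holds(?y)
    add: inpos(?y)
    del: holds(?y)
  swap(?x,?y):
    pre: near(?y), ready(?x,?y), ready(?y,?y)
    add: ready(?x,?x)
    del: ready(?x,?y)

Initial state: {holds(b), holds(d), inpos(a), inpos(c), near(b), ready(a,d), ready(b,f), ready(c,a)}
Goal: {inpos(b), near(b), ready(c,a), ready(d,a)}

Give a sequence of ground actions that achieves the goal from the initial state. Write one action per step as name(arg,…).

1. free(c,b)  →  {holds(d), inpos(a), inpos(b), inpos(c), near(b), ready(a,d), ready(b,f), ready(c,a)}
2. free(c,d)  →  {inpos(a), inpos(b), inpos(c), inpos(d), near(b), ready(a,d), ready(b,f), ready(c,a)}
3. move(d,a)  →  {inpos(a), inpos(b), inpos(c), near(b), ready(a,d), ready(b,f), ready(c,a), ready(d,a)}

free(c,b); free(c,d); move(d,a)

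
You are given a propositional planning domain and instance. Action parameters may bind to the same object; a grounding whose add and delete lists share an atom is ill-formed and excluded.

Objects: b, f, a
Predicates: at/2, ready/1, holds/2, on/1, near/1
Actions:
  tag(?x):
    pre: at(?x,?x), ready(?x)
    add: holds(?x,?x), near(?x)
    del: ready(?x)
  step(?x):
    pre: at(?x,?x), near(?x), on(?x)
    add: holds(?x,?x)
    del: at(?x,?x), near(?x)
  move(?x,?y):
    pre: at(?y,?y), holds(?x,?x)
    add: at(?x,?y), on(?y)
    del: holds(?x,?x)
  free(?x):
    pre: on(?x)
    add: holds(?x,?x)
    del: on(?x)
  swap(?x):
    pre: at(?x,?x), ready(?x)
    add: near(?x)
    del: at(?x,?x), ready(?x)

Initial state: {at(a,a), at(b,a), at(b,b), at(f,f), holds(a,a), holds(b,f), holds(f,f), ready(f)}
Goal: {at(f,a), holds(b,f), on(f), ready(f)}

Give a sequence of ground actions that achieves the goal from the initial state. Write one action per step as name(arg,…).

1. move(f,a)  →  {at(a,a), at(b,a), at(b,b), at(f,a), at(f,f), holds(a,a), holds(b,f), on(a), ready(f)}
2. move(a,f)  →  {at(a,a), at(a,f), at(b,a), at(b,b), at(f,a), at(f,f), holds(b,f), on(a), on(f), ready(f)}

move(f,a); move(a,f)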